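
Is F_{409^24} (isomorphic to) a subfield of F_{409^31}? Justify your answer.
No: F_{409^24} is not a subfield of F_{409^31}

F_{p^m} embeds in F_{p^n} iff m | n. Here 24 ∤ 31 (since 31 = 1·24 + 7 with remainder 7 ≠ 0), so F_{409^24} is not a subfield of F_{409^31}. Equivalently: if it were, the tower law would give 24 = [F_{409^24}:F_409] dividing [F_{409^31}:F_409] = 31, contradiction.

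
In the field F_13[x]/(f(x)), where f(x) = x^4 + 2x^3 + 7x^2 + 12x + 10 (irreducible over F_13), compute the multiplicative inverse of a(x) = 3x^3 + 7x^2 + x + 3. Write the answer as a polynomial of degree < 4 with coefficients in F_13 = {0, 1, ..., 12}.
a(x)^(-1) ≡ 9x^3 + 12x^2 + 4x + 1 (mod f(x))

Since f is irreducible over F_13, F_13[x]/(f) is a field and a(x) ≠ 0 has an inverse. Apply the extended Euclidean algorithm to f(x) and a(x) in F_13[x]: f(x) = (9x + 10)·a(x) + (6x^2 + x + 6);  a(x) = (7x)·(6x^2 + x + 6) + (11x + 3);  (6x^2 + x + 6) = (10x + 8)·(11x + 3) + (8). The last nonzero remainder is the constant 8 = gcd(f, a) in F_13. Back-substituting through the division chain expresses 8 = s(x)·a(x) + t(x)·f(x) with s(x) ≡ 7x^3 + 5x^2 + 6x + 8 (mod f), so (7x^3 + 5x^2 + 6x + 8)·a(x) ≡ 8 (mod f). Multiplying by 8^(-1) ≡ 5 in F_13 gives a(x)^(-1) ≡ 5·(7x^3 + 5x^2 + 6x + 8) ≡ 9x^3 + 12x^2 + 4x + 1 (mod f). Check: (3x^3 + 7x^2 + x + 3)·(9x^3 + 12x^2 + 4x + 1) = x^6 + 8x^5 + x^4 + 5x^3 + 8x^2 + 3 ≡ 1 (mod x^4 + 2x^3 + 7x^2 + 12x + 10).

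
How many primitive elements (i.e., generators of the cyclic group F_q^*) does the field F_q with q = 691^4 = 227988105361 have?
There are φ(227988105360) = 57471270912 primitive elements

F_q^* is cyclic of order q - 1 = 227988105360. A cyclic group of order m has exactly φ(m) generators. Here m = 227988105360 = 2^4 · 3 · 5 · 23 · 173 · 193 · 1237, so the number of primitive elements is φ(227988105360) = 57471270912.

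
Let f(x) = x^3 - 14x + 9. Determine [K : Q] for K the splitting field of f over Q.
[K : Q] = 6

By the rational root test, any rational root of the monic integer polynomial f(x) = x^3 - 14x + 9 must be an integer dividing the constant term 9, i.e. one of ±{1, 3, 9}. Evaluating: f(1) = -4, f(-1) = 22, f(3) = -6, f(-3) = 24, f(9) = 612, f(-9) = -594; none is 0, so f has no rational root and is therefore irreducible over Q (a cubic with no linear factor over a field is irreducible). For an irreducible cubic, the Galois group is A_3 or S_3 according as the discriminant disc(f) = -4a^3 - 27b^2 = -4·(-14)^3 - 27·(9)^2 = 8789 is or is not a square in Q. Here disc(f) = 8789 is not a perfect square in Q, so the Galois group of f over Q is not contained in A_3 and must be all of S_3. The splitting field has degree |S_3| = 6 over Q, so [K : Q] = 6.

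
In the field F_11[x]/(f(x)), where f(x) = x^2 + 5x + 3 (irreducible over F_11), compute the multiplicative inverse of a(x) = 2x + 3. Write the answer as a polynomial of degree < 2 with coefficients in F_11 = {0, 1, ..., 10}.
a(x)^(-1) ≡ 10x + 2 (mod f(x))

Since f is irreducible over F_11, F_11[x]/(f) is a field and a(x) ≠ 0 has an inverse. Apply the extended Euclidean algorithm to f(x) and a(x) in F_11[x]: f(x) = (6x + 10)·a(x) + (6). The last nonzero remainder is the constant 6 = gcd(f, a) in F_11. Back-substituting through the division chain expresses 6 = s(x)·a(x) + t(x)·f(x) with s(x) ≡ 5x + 1 (mod f), so (5x + 1)·a(x) ≡ 6 (mod f). Multiplying by 6^(-1) ≡ 2 in F_11 gives a(x)^(-1) ≡ 2·(5x + 1) ≡ 10x + 2 (mod f). Check: (2x + 3)·(10x + 2) = 9x^2 + x + 6 ≡ 1 (mod x^2 + 5x + 3).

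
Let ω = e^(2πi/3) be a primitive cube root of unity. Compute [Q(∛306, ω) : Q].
[Q(∛306, ω) : Q] = 6

[Q(∛306):Q] = 3 (min poly x^3 - 306, irreducible since 306 is not a perfect cube). [Q(ω):Q] = 2 (min poly x^2 + x + 1). Since Q(∛306) ⊂ R and ω ∉ R, we have ω ∉ Q(∛306), so x^2 + x + 1 remains irreducible over Q(∛306) and [Q(∛306, ω) : Q(∛306)] = 2. By the tower law, [Q(∛306, ω) : Q] = 3 · 2 = 6. (In fact Q(∛306, ω) is the splitting field of x^3 - 306 over Q.)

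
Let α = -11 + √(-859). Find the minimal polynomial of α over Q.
m_α(x) = x^2 + 22x + 980

From α + 11 = √(-859), squaring gives (α + 11)^2 = -859, i.e. α^2 + 22α + 121 = -859, so α^2 + 22α + 980 = 0. The discriminant of x^2 + 22x + 980 is (22)^2 - 4·(980) = 484 - 3920 = -3436, and 4·(-859) is not a perfect square in Q since -859 is squarefree and ≠ 1. Hence x^2 + 22x + 980 is irreducible over Q and is the minimal polynomial of α.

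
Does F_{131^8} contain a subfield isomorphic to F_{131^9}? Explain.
No: F_{131^9} is not a subfield of F_{131^8}

F_{p^m} embeds in F_{p^n} iff m | n. Here 9 ∤ 8 (since 8 = 0·9 + 8 with remainder 8 ≠ 0), so F_{131^9} is not a subfield of F_{131^8}. Equivalently: if it were, the tower law would give 9 = [F_{131^9}:F_131] dividing [F_{131^8}:F_131] = 8, contradiction.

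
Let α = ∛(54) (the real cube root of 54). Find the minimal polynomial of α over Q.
m_α(x) = x^3 - 54

α satisfies α^3 = 54, so x^3 - 54 annihilates α. By the rational root test, a rational root p/q (in lowest terms) of x^3 - 54 would satisfy p^3 = 54 q^3, forcing q = 1 and p^3 = 54; but 54 is not a perfect cube, contradiction. A monic cubic over Q with no rational root is irreducible (any nontrivial factorization would include a linear factor). Hence x^3 - 54 is the minimal polynomial of α, and in particular [Q(α):Q] = 3.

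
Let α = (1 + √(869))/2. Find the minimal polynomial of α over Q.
m_α(x) = x^2 - x - 217

From 2α - 1 = √(869), squaring gives (2α - 1)^2 = 869, i.e. 4α^2 - 4α + 1 = 869, so α^2 - α + (1 - 869)/4 = 0. Since 869 ≡ 1 (mod 4), (1 - 869)/4 = -217 ∈ Z. The polynomial x^2 - x - 217 has discriminant 1 - 4·(-217) = 869, which is not a perfect square in Q (d = 869 is squarefree and ≠ 1), so x^2 - x - 217 is irreducible over Q. It is the minimal polynomial of α.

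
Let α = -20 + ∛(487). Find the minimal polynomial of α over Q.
m_α(x) = x^3 + 60x^2 + 1200x + 7513

Set β = α + 20 = ∛(487), so β^3 = 487. Then (α + 20)^3 - 487 = 0, i.e. α is a root of g(x) = (x + 20)^3 - 487 = x^3 + 60x^2 + 1200x + 7513. Since g(x) = h(x + 20) where h(x) = x^3 - 487, and h is irreducible over Q (because 487 is not a perfect cube, so h has no rational root, and a monic cubic with no rational root is irreducible), g is also irreducible (irreducibility is preserved under the substitution x → x + 20). Hence m_α(x) = x^3 + 60x^2 + 1200x + 7513.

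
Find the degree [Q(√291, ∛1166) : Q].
[Q(√291, ∛1166) : Q] = 6

Let L = Q(√291, ∛1166). Since Q(√291) ⊂ L and [Q(√291):Q] = 2, the tower law gives 2 | [L:Q]. Likewise Q(∛1166) ⊂ L with [Q(∛1166):Q] = 3 (because 1166 is not a perfect cube), so 3 | [L:Q]. As gcd(2,3) = 1, [L:Q] is divisible by 6. Conversely L is generated over Q by √291 and ∛1166, so [L:Q] ≤ 2·3 = 6. Therefore [Q(√291, ∛1166) : Q] = 6.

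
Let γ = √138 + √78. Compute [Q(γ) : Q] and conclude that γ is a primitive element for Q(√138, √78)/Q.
[Q(γ) : Q] = 4 (equivalently, Q(γ) = Q(√138, √78))

Obviously Q(γ) ⊆ Q(√138, √78), and [Q(√138, √78):Q] = 4 (since 138, 78 are distinct squarefree integers > 1 with 10764 not a perfect square). To show equality we compute the minimal polynomial of γ. From γ = √138 + √78: γ^2 = 138 + 2√(10764) + 78 = 216 + 2√(10764), so γ^2 - 216 = 2√(10764); squaring, (γ^2 - 216)^2 = 4·10764, i.e. γ^4 - 432γ^2 + 46656 - 43056 = 0, i.e. γ^4 - 432γ^2 + 3600 = 0. So γ is a root of x^4 - 432x^2 + 3600. This polynomial is irreducible over Q: it has no rational root (each ±√138 ± √78 is irrational), and any factorization into two quadratics over Q would force √(10764) ∈ Q (pairing opposite roots) or √138, √78 ∈ Q (other pairings), all impossible. Hence [Q(γ):Q] = 4 = [Q(√138, √78):Q], so Q(γ) = Q(√138, √78).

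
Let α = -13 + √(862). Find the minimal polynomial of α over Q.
m_α(x) = x^2 + 26x - 693

From α + 13 = √(862), squaring gives (α + 13)^2 = 862, i.e. α^2 + 26α + 169 = 862, so α^2 + 26α - 693 = 0. The discriminant of x^2 + 26x - 693 is (26)^2 - 4·(-693) = 676 + 2772 = 3448, and 4·(862) is not a perfect square in Q since 862 is squarefree and ≠ 1. Hence x^2 + 26x - 693 is irreducible over Q and is the minimal polynomial of α.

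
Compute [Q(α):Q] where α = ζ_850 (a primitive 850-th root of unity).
[Q(α):Q] = 320

The minimal polynomial of ζ_850 over Q is the 850-th cyclotomic polynomial Φ_850(x), which is irreducible over Q and has degree φ(850) = 320. Hence [Q(α):Q] = φ(850) = 320.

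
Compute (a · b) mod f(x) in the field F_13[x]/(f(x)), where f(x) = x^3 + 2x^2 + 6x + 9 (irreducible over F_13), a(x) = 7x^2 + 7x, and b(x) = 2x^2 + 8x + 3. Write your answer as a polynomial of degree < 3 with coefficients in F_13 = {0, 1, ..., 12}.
a · b ≡ 7x + 12 (mod f(x))

Multiply in F_13[x]: a(x)·b(x) = (7x^2 + 7x)·(2x^2 + 8x + 3) = x^4 + 5x^3 + 12x^2 + 8x. This has degree ≥ 3, so divide by f(x) over F_13: x^4 + 5x^3 + 12x^2 + 8x = (x + 3)·(x^3 + 2x^2 + 6x + 9) + (7x + 12). Hence a·b ≡ 7x + 12 (mod f). (F_13[x]/(f) is a field with 13^3 = 2197 elements since f is irreducible of degree 3.)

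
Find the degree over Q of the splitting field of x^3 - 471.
[K : Q] = 6

The roots of x^3 - 471 are ∛471, ω∛471, ω^2∛471 where ω = e^(2πi/3) is a primitive cube root of unity, so K = Q(∛471, ω). Now [Q(∛471):Q] = 3 (since 471 is not a perfect cube, x^3 - 471 is irreducible) and [Q(ω):Q] = 2. Both 2 and 3 divide [K:Q], and [K:Q] ≤ 3·2 = 6, so [K:Q] = 6. (Equivalently: Q(∛471) ⊂ R but ω ∉ R, so [K : Q(∛471)] = 2.)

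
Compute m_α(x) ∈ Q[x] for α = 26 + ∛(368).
m_α(x) = x^3 - 78x^2 + 2028x - 17944

Set β = α - 26 = ∛(368), so β^3 = 368. Then (α - 26)^3 - 368 = 0, i.e. α is a root of g(x) = (x - 26)^3 - 368 = x^3 - 78x^2 + 2028x - 17944. Since g(x) = h(x - 26) where h(x) = x^3 - 368, and h is irreducible over Q (because 368 is not a perfect cube, so h has no rational root, and a monic cubic with no rational root is irreducible), g is also irreducible (irreducibility is preserved under the substitution x → x - 26). Hence m_α(x) = x^3 - 78x^2 + 2028x - 17944.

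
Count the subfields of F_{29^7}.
F_{29^7} has 2 subfields

The subfields of F_{p^n} are exactly the fields F_{p^d} for d | n (each is the fixed field of the unique index-d subgroup of Gal(F_{p^n}/F_p) ≅ Z/nZ). The divisors of n = 7 are {1, 7}, giving 2 subfields: F_{29^1}, F_{29^7}.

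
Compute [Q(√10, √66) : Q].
[Q(√10, √66) : Q] = 4

[Q(√10):Q] = 2 (min poly x^2 - 10, irreducible since 10 is squarefree > 1). For the top step, suppose √66 ∈ Q(√10), say √66 = c + d√10 with c, d ∈ Q. Squaring: 66 = c^2 + 10d^2 + 2cd√10. Since √10 ∉ Q this forces 2cd = 0. If d = 0 then √66 = c ∈ Q, contradicting 66 squarefree > 1. If c = 0 then 66 = 10d^2, so 10·66 = (10d)^2 is a perfect square in Q — but 10·66 = 660 is not a perfect square (since 10 and 66 are distinct squarefree integers). Contradiction. Hence √66 ∉ Q(√10), so x^2 - 66 stays irreducible over Q(√10) and [Q(√10, √66) : Q(√10)] = 2. By the tower law, [Q(√10, √66) : Q] = 2 · 2 = 4.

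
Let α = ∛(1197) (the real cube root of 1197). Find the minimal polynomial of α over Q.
m_α(x) = x^3 - 1197

α satisfies α^3 = 1197, so x^3 - 1197 annihilates α. By the rational root test, a rational root p/q (in lowest terms) of x^3 - 1197 would satisfy p^3 = 1197 q^3, forcing q = 1 and p^3 = 1197; but 1197 is not a perfect cube, contradiction. A monic cubic over Q with no rational root is irreducible (any nontrivial factorization would include a linear factor). Hence x^3 - 1197 is the minimal polynomial of α, and in particular [Q(α):Q] = 3.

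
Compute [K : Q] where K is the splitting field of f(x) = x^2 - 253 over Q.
[K : Q] = 2

f(x) = x^2 - 253 factors as (x - √253)(x + √253). The splitting field is K = Q(√253). Since 253 is squarefree and > 1, it is not a perfect square, so x^2 - 253 is irreducible over Q and [Q(√253) : Q] = 2. Hence [K : Q] = 2.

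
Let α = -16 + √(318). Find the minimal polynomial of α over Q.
m_α(x) = x^2 + 32x - 62

From α + 16 = √(318), squaring gives (α + 16)^2 = 318, i.e. α^2 + 32α + 256 = 318, so α^2 + 32α - 62 = 0. The discriminant of x^2 + 32x - 62 is (32)^2 - 4·(-62) = 1024 + 248 = 1272, and 4·(318) is not a perfect square in Q since 318 is squarefree and ≠ 1. Hence x^2 + 32x - 62 is irreducible over Q and is the minimal polynomial of α.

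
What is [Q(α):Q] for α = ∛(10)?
[Q(α):Q] = 3

The minimal polynomial of α is x^3 - 10, irreducible over Q since 10 is not a perfect cube (so x^3 - 10 has no rational root). Hence [Q(α):Q] = deg(m_α) = 3.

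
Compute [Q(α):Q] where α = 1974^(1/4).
[Q(α):Q] = 4

α is a root of x^4 - 1974. By Eisenstein's criterion at the prime p = 2 (which divides the constant term 1974 but p^2 = 4 does not, since 1974 is squarefree), x^4 - 1974 is irreducible over Q. Hence [Q(α):Q] = 4.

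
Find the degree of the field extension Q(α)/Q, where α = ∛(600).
[Q(α):Q] = 3

The minimal polynomial of α is x^3 - 600, irreducible over Q since 600 is not a perfect cube (so x^3 - 600 has no rational root). Hence [Q(α):Q] = deg(m_α) = 3.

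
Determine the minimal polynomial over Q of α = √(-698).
m_α(x) = x^2 + 698

α satisfies α^2 + 698 = 0, so x^2 + 698 annihilates α. Since d = -698 is squarefree and ≠ 1, it is not a perfect square in Q, so x^2 + 698 has no rational root and is therefore irreducible over Q (a degree-2 polynomial over a field is irreducible iff it has no root). Hence m_α(x) = x^2 + 698.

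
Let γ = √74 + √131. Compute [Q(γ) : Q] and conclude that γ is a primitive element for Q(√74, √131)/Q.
[Q(γ) : Q] = 4 (equivalently, Q(γ) = Q(√74, √131))

Obviously Q(γ) ⊆ Q(√74, √131), and [Q(√74, √131):Q] = 4 (since 74, 131 are distinct squarefree integers > 1 with 9694 not a perfect square). To show equality we compute the minimal polynomial of γ. From γ = √74 + √131: γ^2 = 74 + 2√(9694) + 131 = 205 + 2√(9694), so γ^2 - 205 = 2√(9694); squaring, (γ^2 - 205)^2 = 4·9694, i.e. γ^4 - 410γ^2 + 42025 - 38776 = 0, i.e. γ^4 - 410γ^2 + 3249 = 0. So γ is a root of x^4 - 410x^2 + 3249. This polynomial is irreducible over Q: it has no rational root (each ±√74 ± √131 is irrational), and any factorization into two quadratics over Q would force √(9694) ∈ Q (pairing opposite roots) or √74, √131 ∈ Q (other pairings), all impossible. Hence [Q(γ):Q] = 4 = [Q(√74, √131):Q], so Q(γ) = Q(√74, √131).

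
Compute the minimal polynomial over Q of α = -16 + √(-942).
m_α(x) = x^2 + 32x + 1198

From α + 16 = √(-942), squaring gives (α + 16)^2 = -942, i.e. α^2 + 32α + 256 = -942, so α^2 + 32α + 1198 = 0. The discriminant of x^2 + 32x + 1198 is (32)^2 - 4·(1198) = 1024 - 4792 = -3768, and 4·(-942) is not a perfect square in Q since -942 is squarefree and ≠ 1. Hence x^2 + 32x + 1198 is irreducible over Q and is the minimal polynomial of α.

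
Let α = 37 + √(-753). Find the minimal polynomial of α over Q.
m_α(x) = x^2 - 74x + 2122

From α - 37 = √(-753), squaring gives (α - 37)^2 = -753, i.e. α^2 - 74α + 1369 = -753, so α^2 - 74α + 2122 = 0. The discriminant of x^2 - 74x + 2122 is (-74)^2 - 4·(2122) = 5476 - 8488 = -3012, and 4·(-753) is not a perfect square in Q since -753 is squarefree and ≠ 1. Hence x^2 - 74x + 2122 is irreducible over Q and is the minimal polynomial of α.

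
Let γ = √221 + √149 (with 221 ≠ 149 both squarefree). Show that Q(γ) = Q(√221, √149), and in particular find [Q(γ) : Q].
[Q(γ) : Q] = 4 (equivalently, Q(γ) = Q(√221, √149))

Obviously Q(γ) ⊆ Q(√221, √149), and [Q(√221, √149):Q] = 4 (since 221, 149 are distinct squarefree integers > 1 with 32929 not a perfect square). To show equality we compute the minimal polynomial of γ. From γ = √221 + √149: γ^2 = 221 + 2√(32929) + 149 = 370 + 2√(32929), so γ^2 - 370 = 2√(32929); squaring, (γ^2 - 370)^2 = 4·32929, i.e. γ^4 - 740γ^2 + 136900 - 131716 = 0, i.e. γ^4 - 740γ^2 + 5184 = 0. So γ is a root of x^4 - 740x^2 + 5184. This polynomial is irreducible over Q: it has no rational root (each ±√221 ± √149 is irrational), and any factorization into two quadratics over Q would force √(32929) ∈ Q (pairing opposite roots) or √221, √149 ∈ Q (other pairings), all impossible. Hence [Q(γ):Q] = 4 = [Q(√221, √149):Q], so Q(γ) = Q(√221, √149).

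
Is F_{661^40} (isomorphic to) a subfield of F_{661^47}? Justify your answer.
No: F_{661^40} is not a subfield of F_{661^47}

F_{p^m} embeds in F_{p^n} iff m | n. Here 40 ∤ 47 (since 47 = 1·40 + 7 with remainder 7 ≠ 0), so F_{661^40} is not a subfield of F_{661^47}. Equivalently: if it were, the tower law would give 40 = [F_{661^40}:F_661] dividing [F_{661^47}:F_661] = 47, contradiction.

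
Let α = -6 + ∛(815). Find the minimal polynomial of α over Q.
m_α(x) = x^3 + 18x^2 + 108x - 599

Set β = α + 6 = ∛(815), so β^3 = 815. Then (α + 6)^3 - 815 = 0, i.e. α is a root of g(x) = (x + 6)^3 - 815 = x^3 + 18x^2 + 108x - 599. Since g(x) = h(x + 6) where h(x) = x^3 - 815, and h is irreducible over Q (because 815 is not a perfect cube, so h has no rational root, and a monic cubic with no rational root is irreducible), g is also irreducible (irreducibility is preserved under the substitution x → x + 6). Hence m_α(x) = x^3 + 18x^2 + 108x - 599.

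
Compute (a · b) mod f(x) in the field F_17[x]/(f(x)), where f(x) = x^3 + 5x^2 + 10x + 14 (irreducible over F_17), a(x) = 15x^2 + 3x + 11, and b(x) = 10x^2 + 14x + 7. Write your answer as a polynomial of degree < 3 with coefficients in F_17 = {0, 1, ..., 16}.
a · b ≡ 15x^2 + 13x + 9 (mod f(x))

Multiply in F_17[x]: a(x)·b(x) = (15x^2 + 3x + 11)·(10x^2 + 14x + 7) = 14x^4 + 2x^3 + 2x^2 + 5x + 9. This has degree ≥ 3, so divide by f(x) over F_17: 14x^4 + 2x^3 + 2x^2 + 5x + 9 = (14x)·(x^3 + 5x^2 + 10x + 14) + (15x^2 + 13x + 9). Hence a·b ≡ 15x^2 + 13x + 9 (mod f). (F_17[x]/(f) is a field with 17^3 = 4913 elements since f is irreducible of degree 3.)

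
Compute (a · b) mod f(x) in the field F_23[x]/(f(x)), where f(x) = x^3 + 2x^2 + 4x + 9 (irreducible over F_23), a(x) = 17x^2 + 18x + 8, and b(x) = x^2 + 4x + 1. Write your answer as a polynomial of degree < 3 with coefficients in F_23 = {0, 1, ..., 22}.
a · b ≡ 17x^2 + 11x (mod f(x))

Multiply in F_23[x]: a(x)·b(x) = (17x^2 + 18x + 8)·(x^2 + 4x + 1) = 17x^4 + 17x^3 + 5x^2 + 4x + 8. This has degree ≥ 3, so divide by f(x) over F_23: 17x^4 + 17x^3 + 5x^2 + 4x + 8 = (17x + 6)·(x^3 + 2x^2 + 4x + 9) + (17x^2 + 11x). Hence a·b ≡ 17x^2 + 11x (mod f). (F_23[x]/(f) is a field with 23^3 = 12167 elements since f is irreducible of degree 3.)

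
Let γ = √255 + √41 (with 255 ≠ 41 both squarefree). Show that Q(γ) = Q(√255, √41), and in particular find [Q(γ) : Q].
[Q(γ) : Q] = 4 (equivalently, Q(γ) = Q(√255, √41))

Obviously Q(γ) ⊆ Q(√255, √41), and [Q(√255, √41):Q] = 4 (since 255, 41 are distinct squarefree integers > 1 with 10455 not a perfect square). To show equality we compute the minimal polynomial of γ. From γ = √255 + √41: γ^2 = 255 + 2√(10455) + 41 = 296 + 2√(10455), so γ^2 - 296 = 2√(10455); squaring, (γ^2 - 296)^2 = 4·10455, i.e. γ^4 - 592γ^2 + 87616 - 41820 = 0, i.e. γ^4 - 592γ^2 + 45796 = 0. So γ is a root of x^4 - 592x^2 + 45796. This polynomial is irreducible over Q: it has no rational root (each ±√255 ± √41 is irrational), and any factorization into two quadratics over Q would force √(10455) ∈ Q (pairing opposite roots) or √255, √41 ∈ Q (other pairings), all impossible. Hence [Q(γ):Q] = 4 = [Q(√255, √41):Q], so Q(γ) = Q(√255, √41).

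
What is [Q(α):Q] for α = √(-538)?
[Q(α):Q] = 2

[Q(α):Q] equals the degree of the minimal polynomial of α. Here α^2 = -538 and x^2 + 538 is irreducible (d = -538 is squarefree, ≠ 1, hence not a square), so deg(m_α) = 2. Thus [Q(α):Q] = 2.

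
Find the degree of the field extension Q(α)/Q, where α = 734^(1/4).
[Q(α):Q] = 4

α is a root of x^4 - 734. By Eisenstein's criterion at the prime p = 2 (which divides the constant term 734 but p^2 = 4 does not, since 734 is squarefree), x^4 - 734 is irreducible over Q. Hence [Q(α):Q] = 4.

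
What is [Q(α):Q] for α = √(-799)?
[Q(α):Q] = 2

[Q(α):Q] equals the degree of the minimal polynomial of α. Here α^2 = -799 and x^2 + 799 is irreducible (d = -799 is squarefree, ≠ 1, hence not a square), so deg(m_α) = 2. Thus [Q(α):Q] = 2.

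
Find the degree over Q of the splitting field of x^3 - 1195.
[K : Q] = 6

The roots of x^3 - 1195 are ∛1195, ω∛1195, ω^2∛1195 where ω = e^(2πi/3) is a primitive cube root of unity, so K = Q(∛1195, ω). Now [Q(∛1195):Q] = 3 (since 1195 is not a perfect cube, x^3 - 1195 is irreducible) and [Q(ω):Q] = 2. Both 2 and 3 divide [K:Q], and [K:Q] ≤ 3·2 = 6, so [K:Q] = 6. (Equivalently: Q(∛1195) ⊂ R but ω ∉ R, so [K : Q(∛1195)] = 2.)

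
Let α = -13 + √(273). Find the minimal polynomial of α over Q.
m_α(x) = x^2 + 26x - 104

From α + 13 = √(273), squaring gives (α + 13)^2 = 273, i.e. α^2 + 26α + 169 = 273, so α^2 + 26α - 104 = 0. The discriminant of x^2 + 26x - 104 is (26)^2 - 4·(-104) = 676 + 416 = 1092, and 4·(273) is not a perfect square in Q since 273 is squarefree and ≠ 1. Hence x^2 + 26x - 104 is irreducible over Q and is the minimal polynomial of α.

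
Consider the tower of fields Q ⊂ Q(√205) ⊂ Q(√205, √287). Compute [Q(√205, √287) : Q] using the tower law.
[Q(√205, √287) : Q] = 4

[Q(√205):Q] = 2 (min poly x^2 - 205, irreducible since 205 is squarefree > 1). For the top step, suppose √287 ∈ Q(√205), say √287 = c + d√205 with c, d ∈ Q. Squaring: 287 = c^2 + 205d^2 + 2cd√205. Since √205 ∉ Q this forces 2cd = 0. If d = 0 then √287 = c ∈ Q, contradicting 287 squarefree > 1. If c = 0 then 287 = 205d^2, so 205·287 = (205d)^2 is a perfect square in Q — but 205·287 = 58835 is not a perfect square (since 205 and 287 are distinct squarefree integers). Contradiction. Hence √287 ∉ Q(√205), so x^2 - 287 stays irreducible over Q(√205) and [Q(√205, √287) : Q(√205)] = 2. By the tower law, [Q(√205, √287) : Q] = 2 · 2 = 4.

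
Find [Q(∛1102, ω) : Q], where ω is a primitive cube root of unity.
[Q(∛1102, ω) : Q] = 6

[Q(∛1102):Q] = 3 (min poly x^3 - 1102, irreducible since 1102 is not a perfect cube). [Q(ω):Q] = 2 (min poly x^2 + x + 1). Since Q(∛1102) ⊂ R and ω ∉ R, we have ω ∉ Q(∛1102), so x^2 + x + 1 remains irreducible over Q(∛1102) and [Q(∛1102, ω) : Q(∛1102)] = 2. By the tower law, [Q(∛1102, ω) : Q] = 3 · 2 = 6. (In fact Q(∛1102, ω) is the splitting field of x^3 - 1102 over Q.)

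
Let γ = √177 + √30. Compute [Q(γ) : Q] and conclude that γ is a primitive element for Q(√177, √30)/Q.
[Q(γ) : Q] = 4 (equivalently, Q(γ) = Q(√177, √30))

Obviously Q(γ) ⊆ Q(√177, √30), and [Q(√177, √30):Q] = 4 (since 177, 30 are distinct squarefree integers > 1 with 5310 not a perfect square). To show equality we compute the minimal polynomial of γ. From γ = √177 + √30: γ^2 = 177 + 2√(5310) + 30 = 207 + 2√(5310), so γ^2 - 207 = 2√(5310); squaring, (γ^2 - 207)^2 = 4·5310, i.e. γ^4 - 414γ^2 + 42849 - 21240 = 0, i.e. γ^4 - 414γ^2 + 21609 = 0. So γ is a root of x^4 - 414x^2 + 21609. This polynomial is irreducible over Q: it has no rational root (each ±√177 ± √30 is irrational), and any factorization into two quadratics over Q would force √(5310) ∈ Q (pairing opposite roots) or √177, √30 ∈ Q (other pairings), all impossible. Hence [Q(γ):Q] = 4 = [Q(√177, √30):Q], so Q(γ) = Q(√177, √30).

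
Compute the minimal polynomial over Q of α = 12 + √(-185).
m_α(x) = x^2 - 24x + 329

From α - 12 = √(-185), squaring gives (α - 12)^2 = -185, i.e. α^2 - 24α + 144 = -185, so α^2 - 24α + 329 = 0. The discriminant of x^2 - 24x + 329 is (-24)^2 - 4·(329) = 576 - 1316 = -740, and 4·(-185) is not a perfect square in Q since -185 is squarefree and ≠ 1. Hence x^2 - 24x + 329 is irreducible over Q and is the minimal polynomial of α.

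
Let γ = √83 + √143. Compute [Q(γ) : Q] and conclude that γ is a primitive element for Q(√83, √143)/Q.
[Q(γ) : Q] = 4 (equivalently, Q(γ) = Q(√83, √143))

Obviously Q(γ) ⊆ Q(√83, √143), and [Q(√83, √143):Q] = 4 (since 83, 143 are distinct squarefree integers > 1 with 11869 not a perfect square). To show equality we compute the minimal polynomial of γ. From γ = √83 + √143: γ^2 = 83 + 2√(11869) + 143 = 226 + 2√(11869), so γ^2 - 226 = 2√(11869); squaring, (γ^2 - 226)^2 = 4·11869, i.e. γ^4 - 452γ^2 + 51076 - 47476 = 0, i.e. γ^4 - 452γ^2 + 3600 = 0. So γ is a root of x^4 - 452x^2 + 3600. This polynomial is irreducible over Q: it has no rational root (each ±√83 ± √143 is irrational), and any factorization into two quadratics over Q would force √(11869) ∈ Q (pairing opposite roots) or √83, √143 ∈ Q (other pairings), all impossible. Hence [Q(γ):Q] = 4 = [Q(√83, √143):Q], so Q(γ) = Q(√83, √143).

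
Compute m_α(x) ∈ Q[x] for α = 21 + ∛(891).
m_α(x) = x^3 - 63x^2 + 1323x - 10152

Set β = α - 21 = ∛(891), so β^3 = 891. Then (α - 21)^3 - 891 = 0, i.e. α is a root of g(x) = (x - 21)^3 - 891 = x^3 - 63x^2 + 1323x - 10152. Since g(x) = h(x - 21) where h(x) = x^3 - 891, and h is irreducible over Q (because 891 is not a perfect cube, so h has no rational root, and a monic cubic with no rational root is irreducible), g is also irreducible (irreducibility is preserved under the substitution x → x - 21). Hence m_α(x) = x^3 - 63x^2 + 1323x - 10152.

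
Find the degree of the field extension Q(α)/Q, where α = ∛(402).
[Q(α):Q] = 3

The minimal polynomial of α is x^3 - 402, irreducible over Q since 402 is not a perfect cube (so x^3 - 402 has no rational root). Hence [Q(α):Q] = deg(m_α) = 3.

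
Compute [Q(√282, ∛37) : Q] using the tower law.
[Q(√282, ∛37) : Q] = 6

Let L = Q(√282, ∛37). Since Q(√282) ⊂ L and [Q(√282):Q] = 2, the tower law gives 2 | [L:Q]. Likewise Q(∛37) ⊂ L with [Q(∛37):Q] = 3 (because 37 is not a perfect cube), so 3 | [L:Q]. As gcd(2,3) = 1, [L:Q] is divisible by 6. Conversely L is generated over Q by √282 and ∛37, so [L:Q] ≤ 2·3 = 6. Therefore [Q(√282, ∛37) : Q] = 6.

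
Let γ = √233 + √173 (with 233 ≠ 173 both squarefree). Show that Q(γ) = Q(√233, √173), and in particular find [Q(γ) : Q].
[Q(γ) : Q] = 4 (equivalently, Q(γ) = Q(√233, √173))

Obviously Q(γ) ⊆ Q(√233, √173), and [Q(√233, √173):Q] = 4 (since 233, 173 are distinct squarefree integers > 1 with 40309 not a perfect square). To show equality we compute the minimal polynomial of γ. From γ = √233 + √173: γ^2 = 233 + 2√(40309) + 173 = 406 + 2√(40309), so γ^2 - 406 = 2√(40309); squaring, (γ^2 - 406)^2 = 4·40309, i.e. γ^4 - 812γ^2 + 164836 - 161236 = 0, i.e. γ^4 - 812γ^2 + 3600 = 0. So γ is a root of x^4 - 812x^2 + 3600. This polynomial is irreducible over Q: it has no rational root (each ±√233 ± √173 is irrational), and any factorization into two quadratics over Q would force √(40309) ∈ Q (pairing opposite roots) or √233, √173 ∈ Q (other pairings), all impossible. Hence [Q(γ):Q] = 4 = [Q(√233, √173):Q], so Q(γ) = Q(√233, √173).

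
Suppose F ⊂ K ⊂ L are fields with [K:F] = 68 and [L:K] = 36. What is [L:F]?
[L:F] = 2448

The tower law says that for any tower of field extensions F ⊂ K ⊂ L with finite degrees, [L:F] = [L:K] · [K:F]. Here this gives [L:F] = 36 · 68 = 2448.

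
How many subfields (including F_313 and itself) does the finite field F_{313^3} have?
F_{313^3} has 2 subfields

The subfields of F_{p^n} are exactly the fields F_{p^d} for d | n (each is the fixed field of the unique index-d subgroup of Gal(F_{p^n}/F_p) ≅ Z/nZ). The divisors of n = 3 are {1, 3}, giving 2 subfields: F_{313^1}, F_{313^3}.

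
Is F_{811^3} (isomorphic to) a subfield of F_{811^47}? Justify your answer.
No: F_{811^3} is not a subfield of F_{811^47}

F_{p^m} embeds in F_{p^n} iff m | n. Here 3 ∤ 47 (since 47 = 15·3 + 2 with remainder 2 ≠ 0), so F_{811^3} is not a subfield of F_{811^47}. Equivalently: if it were, the tower law would give 3 = [F_{811^3}:F_811] dividing [F_{811^47}:F_811] = 47, contradiction.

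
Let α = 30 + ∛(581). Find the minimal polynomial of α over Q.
m_α(x) = x^3 - 90x^2 + 2700x - 27581

Set β = α - 30 = ∛(581), so β^3 = 581. Then (α - 30)^3 - 581 = 0, i.e. α is a root of g(x) = (x - 30)^3 - 581 = x^3 - 90x^2 + 2700x - 27581. Since g(x) = h(x - 30) where h(x) = x^3 - 581, and h is irreducible over Q (because 581 is not a perfect cube, so h has no rational root, and a monic cubic with no rational root is irreducible), g is also irreducible (irreducibility is preserved under the substitution x → x - 30). Hence m_α(x) = x^3 - 90x^2 + 2700x - 27581.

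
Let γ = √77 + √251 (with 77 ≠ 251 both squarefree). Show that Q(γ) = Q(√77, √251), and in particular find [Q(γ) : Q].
[Q(γ) : Q] = 4 (equivalently, Q(γ) = Q(√77, √251))

Obviously Q(γ) ⊆ Q(√77, √251), and [Q(√77, √251):Q] = 4 (since 77, 251 are distinct squarefree integers > 1 with 19327 not a perfect square). To show equality we compute the minimal polynomial of γ. From γ = √77 + √251: γ^2 = 77 + 2√(19327) + 251 = 328 + 2√(19327), so γ^2 - 328 = 2√(19327); squaring, (γ^2 - 328)^2 = 4·19327, i.e. γ^4 - 656γ^2 + 107584 - 77308 = 0, i.e. γ^4 - 656γ^2 + 30276 = 0. So γ is a root of x^4 - 656x^2 + 30276. This polynomial is irreducible over Q: it has no rational root (each ±√77 ± √251 is irrational), and any factorization into two quadratics over Q would force √(19327) ∈ Q (pairing opposite roots) or √77, √251 ∈ Q (other pairings), all impossible. Hence [Q(γ):Q] = 4 = [Q(√77, √251):Q], so Q(γ) = Q(√77, √251).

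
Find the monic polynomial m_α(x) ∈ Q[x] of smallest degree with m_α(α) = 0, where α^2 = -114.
m_α(x) = x^2 + 114

α satisfies α^2 + 114 = 0, so x^2 + 114 annihilates α. Since d = -114 is squarefree and ≠ 1, it is not a perfect square in Q, so x^2 + 114 has no rational root and is therefore irreducible over Q (a degree-2 polynomial over a field is irreducible iff it has no root). Hence m_α(x) = x^2 + 114.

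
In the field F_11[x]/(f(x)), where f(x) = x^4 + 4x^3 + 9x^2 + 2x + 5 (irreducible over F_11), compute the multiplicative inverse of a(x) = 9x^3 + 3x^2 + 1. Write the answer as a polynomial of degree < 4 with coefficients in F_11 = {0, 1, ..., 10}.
a(x)^(-1) ≡ 5x^3 + 10x^2 + 5x + 5 (mod f(x))

Since f is irreducible over F_11, F_11[x]/(f) is a field and a(x) ≠ 0 has an inverse. Apply the extended Euclidean algorithm to f(x) and a(x) in F_11[x]: f(x) = (5x)·a(x) + (9x^2 + 8x + 5);  a(x) = (x + 8)·(9x^2 + 8x + 5) + (8x + 5);  (9x^2 + 8x + 5) = (8x + 7)·(8x + 5) + (3). The last nonzero remainder is the constant 3 = gcd(f, a) in F_11. Back-substituting through the division chain expresses 3 = s(x)·a(x) + t(x)·f(x) with s(x) ≡ 4x^3 + 8x^2 + 4x + 4 (mod f), so (4x^3 + 8x^2 + 4x + 4)·a(x) ≡ 3 (mod f). Multiplying by 3^(-1) ≡ 4 in F_11 gives a(x)^(-1) ≡ 4·(4x^3 + 8x^2 + 4x + 4) ≡ 5x^3 + 10x^2 + 5x + 5 (mod f). Check: (9x^3 + 3x^2 + 1)·(5x^3 + 10x^2 + 5x + 5) = x^6 + 6x^5 + 9x^4 + 10x^3 + 3x^2 + 5x + 5 ≡ 1 (mod x^4 + 4x^3 + 9x^2 + 2x + 5).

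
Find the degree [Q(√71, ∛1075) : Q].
[Q(√71, ∛1075) : Q] = 6

Let L = Q(√71, ∛1075). Since Q(√71) ⊂ L and [Q(√71):Q] = 2, the tower law gives 2 | [L:Q]. Likewise Q(∛1075) ⊂ L with [Q(∛1075):Q] = 3 (because 1075 is not a perfect cube), so 3 | [L:Q]. As gcd(2,3) = 1, [L:Q] is divisible by 6. Conversely L is generated over Q by √71 and ∛1075, so [L:Q] ≤ 2·3 = 6. Therefore [Q(√71, ∛1075) : Q] = 6.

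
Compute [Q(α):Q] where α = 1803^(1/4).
[Q(α):Q] = 4

α is a root of x^4 - 1803. By Eisenstein's criterion at the prime p = 3 (which divides the constant term 1803 but p^2 = 9 does not, since 1803 is squarefree), x^4 - 1803 is irreducible over Q. Hence [Q(α):Q] = 4.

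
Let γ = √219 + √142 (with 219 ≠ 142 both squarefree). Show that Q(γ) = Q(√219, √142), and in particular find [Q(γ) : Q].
[Q(γ) : Q] = 4 (equivalently, Q(γ) = Q(√219, √142))

Obviously Q(γ) ⊆ Q(√219, √142), and [Q(√219, √142):Q] = 4 (since 219, 142 are distinct squarefree integers > 1 with 31098 not a perfect square). To show equality we compute the minimal polynomial of γ. From γ = √219 + √142: γ^2 = 219 + 2√(31098) + 142 = 361 + 2√(31098), so γ^2 - 361 = 2√(31098); squaring, (γ^2 - 361)^2 = 4·31098, i.e. γ^4 - 722γ^2 + 130321 - 124392 = 0, i.e. γ^4 - 722γ^2 + 5929 = 0. So γ is a root of x^4 - 722x^2 + 5929. This polynomial is irreducible over Q: it has no rational root (each ±√219 ± √142 is irrational), and any factorization into two quadratics over Q would force √(31098) ∈ Q (pairing opposite roots) or √219, √142 ∈ Q (other pairings), all impossible. Hence [Q(γ):Q] = 4 = [Q(√219, √142):Q], so Q(γ) = Q(√219, √142).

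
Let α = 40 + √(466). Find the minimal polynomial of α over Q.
m_α(x) = x^2 - 80x + 1134

From α - 40 = √(466), squaring gives (α - 40)^2 = 466, i.e. α^2 - 80α + 1600 = 466, so α^2 - 80α + 1134 = 0. The discriminant of x^2 - 80x + 1134 is (-80)^2 - 4·(1134) = 6400 - 4536 = 1864, and 4·(466) is not a perfect square in Q since 466 is squarefree and ≠ 1. Hence x^2 - 80x + 1134 is irreducible over Q and is the minimal polynomial of α.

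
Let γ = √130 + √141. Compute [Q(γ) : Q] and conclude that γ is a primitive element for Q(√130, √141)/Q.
[Q(γ) : Q] = 4 (equivalently, Q(γ) = Q(√130, √141))

Obviously Q(γ) ⊆ Q(√130, √141), and [Q(√130, √141):Q] = 4 (since 130, 141 are distinct squarefree integers > 1 with 18330 not a perfect square). To show equality we compute the minimal polynomial of γ. From γ = √130 + √141: γ^2 = 130 + 2√(18330) + 141 = 271 + 2√(18330), so γ^2 - 271 = 2√(18330); squaring, (γ^2 - 271)^2 = 4·18330, i.e. γ^4 - 542γ^2 + 73441 - 73320 = 0, i.e. γ^4 - 542γ^2 + 121 = 0. So γ is a root of x^4 - 542x^2 + 121. This polynomial is irreducible over Q: it has no rational root (each ±√130 ± √141 is irrational), and any factorization into two quadratics over Q would force √(18330) ∈ Q (pairing opposite roots) or √130, √141 ∈ Q (other pairings), all impossible. Hence [Q(γ):Q] = 4 = [Q(√130, √141):Q], so Q(γ) = Q(√130, √141).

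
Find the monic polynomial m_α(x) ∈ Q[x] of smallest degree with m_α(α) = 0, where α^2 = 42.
m_α(x) = x^2 - 42

α satisfies α^2 - 42 = 0, so x^2 - 42 annihilates α. Since d = 42 is squarefree and ≠ 1, it is not a perfect square in Q, so x^2 - 42 has no rational root and is therefore irreducible over Q (a degree-2 polynomial over a field is irreducible iff it has no root). Hence m_α(x) = x^2 - 42.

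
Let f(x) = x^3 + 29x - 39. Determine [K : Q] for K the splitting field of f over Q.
[K : Q] = 6

By the rational root test, any rational root of the monic integer polynomial f(x) = x^3 + 29x - 39 must be an integer dividing the constant term -39, i.e. one of ±{1, 3, 13, 39}. Evaluating: f(1) = -9, f(-1) = -69, f(3) = 75, f(-3) = -153, f(13) = 2535, f(-13) = -2613, f(39) = 60411, f(-39) = -60489; none is 0, so f has no rational root and is therefore irreducible over Q (a cubic with no linear factor over a field is irreducible). For an irreducible cubic, the Galois group is A_3 or S_3 according as the discriminant disc(f) = -4a^3 - 27b^2 = -4·(29)^3 - 27·(-39)^2 = -138623 is or is not a square in Q. Here disc(f) = -138623 is not a perfect square in Q, so the Galois group of f over Q is not contained in A_3 and must be all of S_3. The splitting field has degree |S_3| = 6 over Q, so [K : Q] = 6.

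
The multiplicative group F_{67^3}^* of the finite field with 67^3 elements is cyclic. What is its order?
|F_{67^3}^*| = 300762

F_{67^3} has 67^3 = 300763 elements; its multiplicative group consists of all nonzero elements, so |F_{67^3}^*| = 300763 - 1 = 300762. (It is cyclic since any finite subgroup of the multiplicative group of a field is cyclic.)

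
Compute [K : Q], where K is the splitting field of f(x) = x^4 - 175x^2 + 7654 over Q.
[K : Q] = 4

Solving the quadratic in x^2: x^2 = (175 ± √(175^2 - 4·7654))/2 = (175 ± √9)/2 = (175 ± 3)/2, giving x^2 = 86 or x^2 = 89. So f(x) = (x^2 - 86)(x^2 - 89) and the roots of f are ±√86, ±√89. Hence the splitting field is K = Q(√86, √89). Since 86 and 89 are distinct squarefree integers > 1, their product 7654 is not a perfect square, so √89 ∉ Q(√86). By the tower law [K:Q] = [Q(√86,√89):Q(√86)] · [Q(√86):Q] = 2 · 2 = 4.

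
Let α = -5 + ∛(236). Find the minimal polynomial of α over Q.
m_α(x) = x^3 + 15x^2 + 75x - 111

Set β = α + 5 = ∛(236), so β^3 = 236. Then (α + 5)^3 - 236 = 0, i.e. α is a root of g(x) = (x + 5)^3 - 236 = x^3 + 15x^2 + 75x - 111. Since g(x) = h(x + 5) where h(x) = x^3 - 236, and h is irreducible over Q (because 236 is not a perfect cube, so h has no rational root, and a monic cubic with no rational root is irreducible), g is also irreducible (irreducibility is preserved under the substitution x → x + 5). Hence m_α(x) = x^3 + 15x^2 + 75x - 111.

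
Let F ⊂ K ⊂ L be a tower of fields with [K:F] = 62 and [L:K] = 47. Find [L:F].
[L:F] = 2914

The tower law says that for any tower of field extensions F ⊂ K ⊂ L with finite degrees, [L:F] = [L:K] · [K:F]. Here this gives [L:F] = 47 · 62 = 2914.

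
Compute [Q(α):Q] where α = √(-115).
[Q(α):Q] = 2

[Q(α):Q] equals the degree of the minimal polynomial of α. Here α^2 = -115 and x^2 + 115 is irreducible (d = -115 is squarefree, ≠ 1, hence not a square), so deg(m_α) = 2. Thus [Q(α):Q] = 2.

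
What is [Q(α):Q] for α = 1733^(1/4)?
[Q(α):Q] = 4

α is a root of x^4 - 1733. By Eisenstein's criterion at the prime p = 1733 (which divides the constant term 1733 but p^2 = 3003289 does not, since 1733 is squarefree), x^4 - 1733 is irreducible over Q. Hence [Q(α):Q] = 4.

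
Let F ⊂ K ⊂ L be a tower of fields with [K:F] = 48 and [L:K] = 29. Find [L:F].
[L:F] = 1392

The tower law says that for any tower of field extensions F ⊂ K ⊂ L with finite degrees, [L:F] = [L:K] · [K:F]. Here this gives [L:F] = 29 · 48 = 1392.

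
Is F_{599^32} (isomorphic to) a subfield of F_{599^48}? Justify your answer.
No: F_{599^32} is not a subfield of F_{599^48}

F_{p^m} embeds in F_{p^n} iff m | n. Here 32 ∤ 48 (since 48 = 1·32 + 16 with remainder 16 ≠ 0), so F_{599^32} is not a subfield of F_{599^48}. Equivalently: if it were, the tower law would give 32 = [F_{599^32}:F_599] dividing [F_{599^48}:F_599] = 48, contradiction.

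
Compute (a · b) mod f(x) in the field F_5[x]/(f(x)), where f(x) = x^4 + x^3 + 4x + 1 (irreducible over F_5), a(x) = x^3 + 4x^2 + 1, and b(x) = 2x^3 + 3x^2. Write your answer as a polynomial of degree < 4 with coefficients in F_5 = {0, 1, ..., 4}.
a · b ≡ x^3 + 4x + 2 (mod f(x))

Multiply in F_5[x]: a(x)·b(x) = (x^3 + 4x^2 + 1)·(2x^3 + 3x^2) = 2x^6 + x^5 + 2x^4 + 2x^3 + 3x^2. This has degree ≥ 4, so divide by f(x) over F_5: 2x^6 + x^5 + 2x^4 + 2x^3 + 3x^2 = (2x^2 + 4x + 3)·(x^4 + x^3 + 4x + 1) + (x^3 + 4x + 2). Hence a·b ≡ x^3 + 4x + 2 (mod f). (F_5[x]/(f) is a field with 5^4 = 625 elements since f is irreducible of degree 4.)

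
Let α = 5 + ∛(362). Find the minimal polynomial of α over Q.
m_α(x) = x^3 - 15x^2 + 75x - 487

Set β = α - 5 = ∛(362), so β^3 = 362. Then (α - 5)^3 - 362 = 0, i.e. α is a root of g(x) = (x - 5)^3 - 362 = x^3 - 15x^2 + 75x - 487. Since g(x) = h(x - 5) where h(x) = x^3 - 362, and h is irreducible over Q (because 362 is not a perfect cube, so h has no rational root, and a monic cubic with no rational root is irreducible), g is also irreducible (irreducibility is preserved under the substitution x → x - 5). Hence m_α(x) = x^3 - 15x^2 + 75x - 487.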